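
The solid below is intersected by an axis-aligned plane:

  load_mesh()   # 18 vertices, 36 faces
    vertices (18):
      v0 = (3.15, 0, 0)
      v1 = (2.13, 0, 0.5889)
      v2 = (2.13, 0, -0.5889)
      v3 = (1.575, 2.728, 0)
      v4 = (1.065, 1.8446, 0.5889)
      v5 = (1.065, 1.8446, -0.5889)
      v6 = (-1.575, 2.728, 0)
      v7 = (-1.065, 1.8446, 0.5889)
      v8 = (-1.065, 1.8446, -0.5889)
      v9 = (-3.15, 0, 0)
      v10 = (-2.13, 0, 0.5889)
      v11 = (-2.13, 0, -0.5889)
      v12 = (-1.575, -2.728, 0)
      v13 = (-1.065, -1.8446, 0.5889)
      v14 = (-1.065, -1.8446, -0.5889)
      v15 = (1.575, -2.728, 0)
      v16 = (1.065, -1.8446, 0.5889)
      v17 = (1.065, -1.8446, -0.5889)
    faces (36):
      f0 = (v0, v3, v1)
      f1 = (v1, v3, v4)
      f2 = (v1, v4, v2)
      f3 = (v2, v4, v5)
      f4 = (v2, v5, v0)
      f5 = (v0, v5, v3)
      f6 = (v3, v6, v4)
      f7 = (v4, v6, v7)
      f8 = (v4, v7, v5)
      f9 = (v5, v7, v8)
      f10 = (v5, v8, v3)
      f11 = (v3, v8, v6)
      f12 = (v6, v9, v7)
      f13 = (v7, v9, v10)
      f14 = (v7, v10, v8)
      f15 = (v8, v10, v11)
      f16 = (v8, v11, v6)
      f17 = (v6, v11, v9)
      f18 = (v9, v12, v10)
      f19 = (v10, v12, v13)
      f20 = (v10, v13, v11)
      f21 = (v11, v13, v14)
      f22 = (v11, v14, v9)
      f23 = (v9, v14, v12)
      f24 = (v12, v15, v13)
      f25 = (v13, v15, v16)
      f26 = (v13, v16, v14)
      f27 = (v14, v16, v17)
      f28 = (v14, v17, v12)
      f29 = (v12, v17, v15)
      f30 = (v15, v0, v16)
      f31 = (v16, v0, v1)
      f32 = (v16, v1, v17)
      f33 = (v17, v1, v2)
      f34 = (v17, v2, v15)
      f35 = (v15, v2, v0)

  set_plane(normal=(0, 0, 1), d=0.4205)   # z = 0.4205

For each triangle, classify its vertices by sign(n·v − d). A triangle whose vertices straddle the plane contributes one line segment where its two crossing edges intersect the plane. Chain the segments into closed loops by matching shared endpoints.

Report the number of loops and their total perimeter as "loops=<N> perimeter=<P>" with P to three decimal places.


Straddling triangles (24 of 36):
  (v0,v3,v1) [--+] → (1.97129, 0.78009, 0.4205)–(2.42168, 0, 0.4205)  len=0.9008
  (v1,v3,v4) [+-+] → (1.97129, 0.78009, 0.4205)–(1.21084, 2.09721, 0.4205)  len=1.5209
  (v1,v4,v2) [++-] → (1.21727, 1.58086, 0.4205)–(2.13, 0, 0.4205)  len=1.8254
  (v2,v4,v5) [-+-] → (1.21727, 1.58086, 0.4205)–(1.065, 1.8446, 0.4205)  len=0.3045
  (v3,v6,v4) [--+] → (0.310074, 2.09721, 0.4205)–(1.21084, 2.09721, 0.4205)  len=0.9008
  (v4,v6,v7) [+-+] → (0.310074, 2.09721, 0.4205)–(-1.21084, 2.09721, 0.4205)  len=1.5209
  (v4,v7,v5) [++-] → (-0.760456, 1.8446, 0.4205)–(1.065, 1.8446, 0.4205)  len=1.8255
  (v5,v7,v8) [-+-] → (-0.760456, 1.8446, 0.4205)–(-1.065, 1.8446, 0.4205)  len=0.3045
  (v6,v9,v7) [--+] → (-1.66122, 1.31712, 0.4205)–(-1.21084, 2.09721, 0.4205)  len=0.9008
  (v7,v9,v10) [+-+] → (-1.66122, 1.31712, 0.4205)–(-2.42168, 0, 0.4205)  len=1.5209
  (v7,v10,v8) [++-] → (-1.97773, 0.263738, 0.4205)–(-1.065, 1.8446, 0.4205)  len=1.8254
  (v8,v10,v11) [-+-] → (-1.97773, 0.263738, 0.4205)–(-2.13, 0, 0.4205)  len=0.3045
  (v9,v12,v10) [--+] → (-1.97129, -0.78009, 0.4205)–(-2.42168, 0, 0.4205)  len=0.9008
  (v10,v12,v13) [+-+] → (-1.97129, -0.78009, 0.4205)–(-1.21084, -2.09721, 0.4205)  len=1.5209
  (v10,v13,v11) [++-] → (-1.21727, -1.58086, 0.4205)–(-2.13, 0, 0.4205)  len=1.8254
  (v11,v13,v14) [-+-] → (-1.21727, -1.58086, 0.4205)–(-1.065, -1.8446, 0.4205)  len=0.3045
  (v12,v15,v13) [--+] → (-0.310074, -2.09721, 0.4205)–(-1.21084, -2.09721, 0.4205)  len=0.9008
  (v13,v15,v16) [+-+] → (-0.310074, -2.09721, 0.4205)–(1.21084, -2.09721, 0.4205)  len=1.5209
  (v13,v16,v14) [++-] → (0.760456, -1.8446, 0.4205)–(-1.065, -1.8446, 0.4205)  len=1.8255
  (v14,v16,v17) [-+-] → (0.760456, -1.8446, 0.4205)–(1.065, -1.8446, 0.4205)  len=0.3045
  (v15,v0,v16) [--+] → (1.66122, -1.31712, 0.4205)–(1.21084, -2.09721, 0.4205)  len=0.9008
  (v16,v0,v1) [+-+] → (1.66122, -1.31712, 0.4205)–(2.42168, 0, 0.4205)  len=1.5209
  (v16,v1,v17) [++-] → (1.97773, -0.263738, 0.4205)–(1.065, -1.8446, 0.4205)  len=1.8254
  (v17,v1,v2) [-+-] → (1.97773, -0.263738, 0.4205)–(2.13, 0, 0.4205)  len=0.3045

Chained into 2 loop(s):
  loop 1: 12 segments, perimeter = 14.5300
  loop 2: 12 segments, perimeter = 12.7799
Total perimeter = 27.310

loops=2 perimeter=27.310


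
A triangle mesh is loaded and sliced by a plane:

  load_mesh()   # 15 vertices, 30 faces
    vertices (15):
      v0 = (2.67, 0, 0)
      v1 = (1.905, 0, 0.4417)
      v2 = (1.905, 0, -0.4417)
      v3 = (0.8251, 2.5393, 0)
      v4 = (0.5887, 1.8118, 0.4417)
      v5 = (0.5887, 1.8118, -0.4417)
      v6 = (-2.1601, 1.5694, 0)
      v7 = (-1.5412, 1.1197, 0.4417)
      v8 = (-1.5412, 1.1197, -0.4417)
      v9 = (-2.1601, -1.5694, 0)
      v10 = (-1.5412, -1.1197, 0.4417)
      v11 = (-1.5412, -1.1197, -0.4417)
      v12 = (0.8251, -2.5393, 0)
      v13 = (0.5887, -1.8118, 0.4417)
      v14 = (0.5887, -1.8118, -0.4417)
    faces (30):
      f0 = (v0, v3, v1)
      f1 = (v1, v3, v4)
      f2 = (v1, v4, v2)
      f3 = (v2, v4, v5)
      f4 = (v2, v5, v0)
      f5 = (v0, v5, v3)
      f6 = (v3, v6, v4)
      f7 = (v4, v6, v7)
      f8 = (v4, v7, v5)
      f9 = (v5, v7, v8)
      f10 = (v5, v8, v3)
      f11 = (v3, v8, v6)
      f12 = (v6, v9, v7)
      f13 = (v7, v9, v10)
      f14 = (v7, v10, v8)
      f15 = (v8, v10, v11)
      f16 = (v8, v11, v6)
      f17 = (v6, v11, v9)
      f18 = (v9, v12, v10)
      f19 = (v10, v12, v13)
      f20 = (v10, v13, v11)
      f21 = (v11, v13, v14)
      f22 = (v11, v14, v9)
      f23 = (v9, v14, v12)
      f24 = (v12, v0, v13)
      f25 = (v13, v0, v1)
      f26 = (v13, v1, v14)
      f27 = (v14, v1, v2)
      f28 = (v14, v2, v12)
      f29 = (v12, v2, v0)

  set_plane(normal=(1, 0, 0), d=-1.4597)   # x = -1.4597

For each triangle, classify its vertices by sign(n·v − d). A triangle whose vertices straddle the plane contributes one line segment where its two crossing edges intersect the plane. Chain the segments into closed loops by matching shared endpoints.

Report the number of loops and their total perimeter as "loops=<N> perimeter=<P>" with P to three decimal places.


Straddling triangles (12 of 30):
  (v3,v6,v4) [+-+] → (-1.4597, 1.79696, 0)–(-1.4597, 1.63116, 0.112546)  len=0.2004
  (v4,v6,v7) [+--] → (-1.4597, 1.63116, 0.112546)–(-1.4597, 1.14618, 0.4417)  len=0.5861
  (v4,v7,v5) [+-+] → (-1.4597, 1.14618, 0.4417)–(-1.4597, 1.14618, 0.407897)  len=0.0338
  (v5,v7,v8) [+--] → (-1.4597, 1.14618, 0.407897)–(-1.4597, 1.14618, -0.4417)  len=0.8496
  (v5,v8,v3) [+-+] → (-1.4597, 1.14618, -0.4417)–(-1.4597, 1.16859, -0.426487)  len=0.0271
  (v3,v8,v6) [+--] → (-1.4597, 1.16859, -0.426487)–(-1.4597, 1.79696, 0)  len=0.7594
  (v9,v12,v10) [-+-] → (-1.4597, -1.79696, 0)–(-1.4597, -1.16859, 0.426487)  len=0.7594
  (v10,v12,v13) [-++] → (-1.4597, -1.16859, 0.426487)–(-1.4597, -1.14618, 0.4417)  len=0.0271
  (v10,v13,v11) [-+-] → (-1.4597, -1.14618, 0.4417)–(-1.4597, -1.14618, -0.407897)  len=0.8496
  (v11,v13,v14) [-++] → (-1.4597, -1.14618, -0.407897)–(-1.4597, -1.14618, -0.4417)  len=0.0338
  (v11,v14,v9) [-+-] → (-1.4597, -1.14618, -0.4417)–(-1.4597, -1.63116, -0.112546)  len=0.5861
  (v9,v14,v12) [-++] → (-1.4597, -1.63116, -0.112546)–(-1.4597, -1.79696, 0)  len=0.2004

Chained into 2 loop(s):
  loop 1: 6 segments, perimeter = 2.4564
  loop 2: 6 segments, perimeter = 2.4564
Total perimeter = 4.913

loops=2 perimeter=4.913


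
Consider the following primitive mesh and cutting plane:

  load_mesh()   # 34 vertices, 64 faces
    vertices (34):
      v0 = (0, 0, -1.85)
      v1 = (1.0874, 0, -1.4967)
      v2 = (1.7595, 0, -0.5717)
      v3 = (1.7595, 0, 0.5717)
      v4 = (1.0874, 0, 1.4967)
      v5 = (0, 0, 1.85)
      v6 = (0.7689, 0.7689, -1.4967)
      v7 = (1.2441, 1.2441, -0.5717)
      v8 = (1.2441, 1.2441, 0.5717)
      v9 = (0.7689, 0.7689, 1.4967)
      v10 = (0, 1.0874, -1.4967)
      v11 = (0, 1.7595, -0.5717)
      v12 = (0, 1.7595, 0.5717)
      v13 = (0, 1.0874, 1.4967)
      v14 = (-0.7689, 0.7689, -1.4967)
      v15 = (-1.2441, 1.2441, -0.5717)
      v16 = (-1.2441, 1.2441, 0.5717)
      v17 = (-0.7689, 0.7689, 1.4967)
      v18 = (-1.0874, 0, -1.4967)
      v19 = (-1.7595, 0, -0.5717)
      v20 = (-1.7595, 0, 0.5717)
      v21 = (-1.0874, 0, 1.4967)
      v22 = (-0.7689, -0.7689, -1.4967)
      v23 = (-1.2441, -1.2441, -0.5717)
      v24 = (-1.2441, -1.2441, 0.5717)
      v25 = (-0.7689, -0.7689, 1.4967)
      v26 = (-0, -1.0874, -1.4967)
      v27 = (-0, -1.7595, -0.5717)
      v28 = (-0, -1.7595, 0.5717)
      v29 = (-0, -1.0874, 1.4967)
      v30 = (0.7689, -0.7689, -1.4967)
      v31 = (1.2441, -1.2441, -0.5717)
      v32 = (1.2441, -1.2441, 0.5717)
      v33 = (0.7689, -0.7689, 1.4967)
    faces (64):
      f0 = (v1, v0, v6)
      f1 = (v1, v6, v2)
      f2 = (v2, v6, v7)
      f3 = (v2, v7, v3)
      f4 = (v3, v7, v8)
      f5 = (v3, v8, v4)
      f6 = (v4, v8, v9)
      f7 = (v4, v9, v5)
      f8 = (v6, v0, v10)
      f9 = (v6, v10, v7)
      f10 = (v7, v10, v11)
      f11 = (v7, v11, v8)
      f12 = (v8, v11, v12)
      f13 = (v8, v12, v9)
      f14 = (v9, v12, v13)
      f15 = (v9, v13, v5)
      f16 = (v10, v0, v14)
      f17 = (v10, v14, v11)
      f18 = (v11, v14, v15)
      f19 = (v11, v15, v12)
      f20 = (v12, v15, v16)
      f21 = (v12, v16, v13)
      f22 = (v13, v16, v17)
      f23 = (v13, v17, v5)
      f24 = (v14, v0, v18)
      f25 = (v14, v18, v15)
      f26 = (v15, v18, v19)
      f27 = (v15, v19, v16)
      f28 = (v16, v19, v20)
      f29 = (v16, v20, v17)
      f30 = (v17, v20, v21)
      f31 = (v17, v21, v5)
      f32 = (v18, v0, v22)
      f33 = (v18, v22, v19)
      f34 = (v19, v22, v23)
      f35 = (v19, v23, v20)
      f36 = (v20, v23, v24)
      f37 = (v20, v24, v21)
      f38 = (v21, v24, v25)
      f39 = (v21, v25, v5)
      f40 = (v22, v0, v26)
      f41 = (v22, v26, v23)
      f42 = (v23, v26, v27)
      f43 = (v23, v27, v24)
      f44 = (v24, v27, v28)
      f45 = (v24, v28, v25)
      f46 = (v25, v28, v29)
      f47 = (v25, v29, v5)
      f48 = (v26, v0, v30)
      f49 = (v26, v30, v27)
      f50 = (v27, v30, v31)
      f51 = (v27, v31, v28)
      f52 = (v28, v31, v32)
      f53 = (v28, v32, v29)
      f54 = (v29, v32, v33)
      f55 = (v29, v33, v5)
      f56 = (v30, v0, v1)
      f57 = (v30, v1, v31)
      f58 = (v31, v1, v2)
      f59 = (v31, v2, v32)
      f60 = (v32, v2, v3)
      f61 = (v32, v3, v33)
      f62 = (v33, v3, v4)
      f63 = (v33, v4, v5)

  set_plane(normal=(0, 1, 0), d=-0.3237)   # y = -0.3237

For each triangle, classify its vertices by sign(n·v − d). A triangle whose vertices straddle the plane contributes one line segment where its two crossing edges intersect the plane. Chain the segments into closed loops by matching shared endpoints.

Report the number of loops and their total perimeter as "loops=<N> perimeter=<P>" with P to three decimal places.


loops=1 perimeter=10.815

Straddling triangles (20 of 64):
  (v18,v0,v22) [++-] → (-0.3237, -0.3237, -1.70126)–(-0.953314, -0.3237, -1.4967)  len=0.6620
  (v18,v22,v19) [+-+] → (-0.953314, -0.3237, -1.4967)–(-1.34247, -0.3237, -0.961117)  len=0.6620
  (v19,v22,v23) [+--] → (-1.34247, -0.3237, -0.961117)–(-1.6254, -0.3237, -0.5717)  len=0.4813
  (v19,v23,v20) [+-+] → (-1.6254, -0.3237, -0.5717)–(-1.6254, -0.3237, 0.274201)  len=0.8459
  (v20,v23,v24) [+--] → (-1.6254, -0.3237, 0.274201)–(-1.6254, -0.3237, 0.5717)  len=0.2975
  (v20,v24,v21) [+-+] → (-1.6254, -0.3237, 0.5717)–(-1.12817, -0.3237, 1.25603)  len=0.8459
  (v21,v24,v25) [+--] → (-1.12817, -0.3237, 1.25603)–(-0.953314, -0.3237, 1.4967)  len=0.2975
  (v21,v25,v5) [+-+] → (-0.953314, -0.3237, 1.4967)–(-0.3237, -0.3237, 1.70126)  len=0.6620
  (v22,v0,v26) [-+-] → (-0.3237, -0.3237, -1.70126)–(0, -0.3237, -1.74483)  len=0.3266
  (v25,v29,v5) [--+] → (0, -0.3237, 1.74483)–(-0.3237, -0.3237, 1.70126)  len=0.3266
  (v26,v0,v30) [-+-] → (0, -0.3237, -1.74483)–(0.3237, -0.3237, -1.70126)  len=0.3266
  (v29,v33,v5) [--+] → (0.3237, -0.3237, 1.70126)–(0, -0.3237, 1.74483)  len=0.3266
  (v30,v0,v1) [-++] → (0.3237, -0.3237, -1.70126)–(0.953314, -0.3237, -1.4967)  len=0.6620
  (v30,v1,v31) [-+-] → (0.953314, -0.3237, -1.4967)–(1.12817, -0.3237, -1.25603)  len=0.2975
  (v31,v1,v2) [-++] → (1.12817, -0.3237, -1.25603)–(1.6254, -0.3237, -0.5717)  len=0.8459
  (v31,v2,v32) [-+-] → (1.6254, -0.3237, -0.5717)–(1.6254, -0.3237, -0.274201)  len=0.2975
  (v32,v2,v3) [-++] → (1.6254, -0.3237, -0.274201)–(1.6254, -0.3237, 0.5717)  len=0.8459
  (v32,v3,v33) [-+-] → (1.6254, -0.3237, 0.5717)–(1.34247, -0.3237, 0.961117)  len=0.4813
  (v33,v3,v4) [-++] → (1.34247, -0.3237, 0.961117)–(0.953314, -0.3237, 1.4967)  len=0.6620
  (v33,v4,v5) [-++] → (0.953314, -0.3237, 1.4967)–(0.3237, -0.3237, 1.70126)  len=0.6620

Chained into 1 loop(s):
  loop 1: 20 segments, perimeter = 10.8149
Total perimeter = 10.815


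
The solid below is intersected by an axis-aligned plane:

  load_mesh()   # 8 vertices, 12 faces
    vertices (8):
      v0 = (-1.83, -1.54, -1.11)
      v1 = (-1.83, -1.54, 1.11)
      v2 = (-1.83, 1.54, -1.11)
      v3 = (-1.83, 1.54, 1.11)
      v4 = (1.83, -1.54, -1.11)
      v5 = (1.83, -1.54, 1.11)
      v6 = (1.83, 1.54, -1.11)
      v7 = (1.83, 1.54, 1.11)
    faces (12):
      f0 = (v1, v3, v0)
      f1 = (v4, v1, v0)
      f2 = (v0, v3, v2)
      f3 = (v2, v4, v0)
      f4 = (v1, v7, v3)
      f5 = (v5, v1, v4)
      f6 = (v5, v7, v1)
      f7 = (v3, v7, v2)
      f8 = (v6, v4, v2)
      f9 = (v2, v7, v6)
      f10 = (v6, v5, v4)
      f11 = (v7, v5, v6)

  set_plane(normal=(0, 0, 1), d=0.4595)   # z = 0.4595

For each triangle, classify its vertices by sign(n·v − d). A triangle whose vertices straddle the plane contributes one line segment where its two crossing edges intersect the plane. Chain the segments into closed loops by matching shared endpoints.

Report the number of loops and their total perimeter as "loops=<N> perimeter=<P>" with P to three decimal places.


Straddling triangles (8 of 12):
  (v1,v3,v0) [++-] → (-1.83, 0.637505, 0.4595)–(-1.83, -1.54, 0.4595)  len=2.1775
  (v4,v1,v0) [-+-] → (-0.757554, -1.54, 0.4595)–(-1.83, -1.54, 0.4595)  len=1.0724
  (v0,v3,v2) [-+-] → (-1.83, 0.637505, 0.4595)–(-1.83, 1.54, 0.4595)  len=0.9025
  (v5,v1,v4) [++-] → (-0.757554, -1.54, 0.4595)–(1.83, -1.54, 0.4595)  len=2.5876
  (v3,v7,v2) [++-] → (0.757554, 1.54, 0.4595)–(-1.83, 1.54, 0.4595)  len=2.5876
  (v2,v7,v6) [-+-] → (0.757554, 1.54, 0.4595)–(1.83, 1.54, 0.4595)  len=1.0724
  (v6,v5,v4) [-+-] → (1.83, -0.637505, 0.4595)–(1.83, -1.54, 0.4595)  len=0.9025
  (v7,v5,v6) [++-] → (1.83, -0.637505, 0.4595)–(1.83, 1.54, 0.4595)  len=2.1775

Chained into 1 loop(s):
  loop 1: 8 segments, perimeter = 13.4800
Total perimeter = 13.480

loops=1 perimeter=13.480


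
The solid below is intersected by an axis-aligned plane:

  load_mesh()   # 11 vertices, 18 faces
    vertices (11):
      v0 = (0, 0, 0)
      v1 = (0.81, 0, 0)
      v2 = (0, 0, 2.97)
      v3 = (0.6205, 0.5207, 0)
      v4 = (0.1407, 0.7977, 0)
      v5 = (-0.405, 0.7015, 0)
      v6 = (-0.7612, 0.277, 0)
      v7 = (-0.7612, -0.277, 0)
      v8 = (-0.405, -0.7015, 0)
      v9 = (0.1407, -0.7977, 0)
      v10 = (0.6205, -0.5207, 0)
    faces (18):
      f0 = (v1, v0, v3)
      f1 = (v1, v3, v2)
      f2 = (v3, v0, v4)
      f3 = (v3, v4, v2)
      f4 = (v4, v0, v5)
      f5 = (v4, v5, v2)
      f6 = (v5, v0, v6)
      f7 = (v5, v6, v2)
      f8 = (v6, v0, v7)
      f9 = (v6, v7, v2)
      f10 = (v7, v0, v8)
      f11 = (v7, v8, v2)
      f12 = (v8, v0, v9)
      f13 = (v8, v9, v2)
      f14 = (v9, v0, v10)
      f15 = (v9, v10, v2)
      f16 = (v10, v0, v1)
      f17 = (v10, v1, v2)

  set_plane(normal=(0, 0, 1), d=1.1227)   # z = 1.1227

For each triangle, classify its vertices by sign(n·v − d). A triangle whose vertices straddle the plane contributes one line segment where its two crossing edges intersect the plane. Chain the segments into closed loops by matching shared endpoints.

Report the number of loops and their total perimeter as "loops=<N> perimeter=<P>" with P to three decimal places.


Straddling triangles (9 of 18):
  (v1,v3,v2) [--+] → (0.385943, 0.323868, 1.1227)–(0.503809, 0, 1.1227)  len=0.3446
  (v3,v4,v2) [--+] → (0.0875135, 0.496159, 1.1227)–(0.385943, 0.323868, 1.1227)  len=0.3446
  (v4,v5,v2) [--+] → (-0.251905, 0.436324, 1.1227)–(0.0875135, 0.496159, 1.1227)  len=0.3447
  (v5,v6,v2) [--+] → (-0.473456, 0.17229, 1.1227)–(-0.251905, 0.436324, 1.1227)  len=0.3447
  (v6,v7,v2) [--+] → (-0.473456, -0.17229, 1.1227)–(-0.473456, 0.17229, 1.1227)  len=0.3446
  (v7,v8,v2) [--+] → (-0.251905, -0.436324, 1.1227)–(-0.473456, -0.17229, 1.1227)  len=0.3447
  (v8,v9,v2) [--+] → (0.0875135, -0.496159, 1.1227)–(-0.251905, -0.436324, 1.1227)  len=0.3447
  (v9,v10,v2) [--+] → (0.385943, -0.323868, 1.1227)–(0.0875135, -0.496159, 1.1227)  len=0.3446
  (v10,v1,v2) [--+] → (0.503809, 0, 1.1227)–(0.385943, -0.323868, 1.1227)  len=0.3446

Chained into 1 loop(s):
  loop 1: 9 segments, perimeter = 3.1017
Total perimeter = 3.102

loops=1 perimeter=3.102


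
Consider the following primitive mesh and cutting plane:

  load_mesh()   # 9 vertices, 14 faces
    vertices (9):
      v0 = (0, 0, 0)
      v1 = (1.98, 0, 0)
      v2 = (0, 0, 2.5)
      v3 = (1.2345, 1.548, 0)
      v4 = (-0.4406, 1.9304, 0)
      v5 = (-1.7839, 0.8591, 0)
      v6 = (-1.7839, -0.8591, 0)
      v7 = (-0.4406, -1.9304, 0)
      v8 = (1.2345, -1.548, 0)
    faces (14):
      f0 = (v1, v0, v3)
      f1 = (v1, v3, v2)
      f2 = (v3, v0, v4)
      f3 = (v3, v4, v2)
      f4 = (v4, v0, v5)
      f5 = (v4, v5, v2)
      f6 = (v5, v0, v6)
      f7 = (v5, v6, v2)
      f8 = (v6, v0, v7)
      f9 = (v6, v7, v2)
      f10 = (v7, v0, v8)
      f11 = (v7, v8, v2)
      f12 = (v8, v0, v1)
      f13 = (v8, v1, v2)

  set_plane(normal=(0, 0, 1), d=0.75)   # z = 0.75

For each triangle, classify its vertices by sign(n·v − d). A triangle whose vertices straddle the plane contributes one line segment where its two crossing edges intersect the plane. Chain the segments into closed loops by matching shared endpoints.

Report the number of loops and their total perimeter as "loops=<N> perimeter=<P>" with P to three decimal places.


Straddling triangles (7 of 14):
  (v1,v3,v2) [--+] → (0.86415, 1.0836, 0.75)–(1.386, 0, 0.75)  len=1.2027
  (v3,v4,v2) [--+] → (-0.30842, 1.35128, 0.75)–(0.86415, 1.0836, 0.75)  len=1.2027
  (v4,v5,v2) [--+] → (-1.24873, 0.60137, 0.75)–(-0.30842, 1.35128, 0.75)  len=1.2027
  (v5,v6,v2) [--+] → (-1.24873, -0.60137, 0.75)–(-1.24873, 0.60137, 0.75)  len=1.2027
  (v6,v7,v2) [--+] → (-0.30842, -1.35128, 0.75)–(-1.24873, -0.60137, 0.75)  len=1.2027
  (v7,v8,v2) [--+] → (0.86415, -1.0836, 0.75)–(-0.30842, -1.35128, 0.75)  len=1.2027
  (v8,v1,v2) [--+] → (1.386, 0, 0.75)–(0.86415, -1.0836, 0.75)  len=1.2027

Chained into 1 loop(s):
  loop 1: 7 segments, perimeter = 8.4191
Total perimeter = 8.419

loops=1 perimeter=8.419


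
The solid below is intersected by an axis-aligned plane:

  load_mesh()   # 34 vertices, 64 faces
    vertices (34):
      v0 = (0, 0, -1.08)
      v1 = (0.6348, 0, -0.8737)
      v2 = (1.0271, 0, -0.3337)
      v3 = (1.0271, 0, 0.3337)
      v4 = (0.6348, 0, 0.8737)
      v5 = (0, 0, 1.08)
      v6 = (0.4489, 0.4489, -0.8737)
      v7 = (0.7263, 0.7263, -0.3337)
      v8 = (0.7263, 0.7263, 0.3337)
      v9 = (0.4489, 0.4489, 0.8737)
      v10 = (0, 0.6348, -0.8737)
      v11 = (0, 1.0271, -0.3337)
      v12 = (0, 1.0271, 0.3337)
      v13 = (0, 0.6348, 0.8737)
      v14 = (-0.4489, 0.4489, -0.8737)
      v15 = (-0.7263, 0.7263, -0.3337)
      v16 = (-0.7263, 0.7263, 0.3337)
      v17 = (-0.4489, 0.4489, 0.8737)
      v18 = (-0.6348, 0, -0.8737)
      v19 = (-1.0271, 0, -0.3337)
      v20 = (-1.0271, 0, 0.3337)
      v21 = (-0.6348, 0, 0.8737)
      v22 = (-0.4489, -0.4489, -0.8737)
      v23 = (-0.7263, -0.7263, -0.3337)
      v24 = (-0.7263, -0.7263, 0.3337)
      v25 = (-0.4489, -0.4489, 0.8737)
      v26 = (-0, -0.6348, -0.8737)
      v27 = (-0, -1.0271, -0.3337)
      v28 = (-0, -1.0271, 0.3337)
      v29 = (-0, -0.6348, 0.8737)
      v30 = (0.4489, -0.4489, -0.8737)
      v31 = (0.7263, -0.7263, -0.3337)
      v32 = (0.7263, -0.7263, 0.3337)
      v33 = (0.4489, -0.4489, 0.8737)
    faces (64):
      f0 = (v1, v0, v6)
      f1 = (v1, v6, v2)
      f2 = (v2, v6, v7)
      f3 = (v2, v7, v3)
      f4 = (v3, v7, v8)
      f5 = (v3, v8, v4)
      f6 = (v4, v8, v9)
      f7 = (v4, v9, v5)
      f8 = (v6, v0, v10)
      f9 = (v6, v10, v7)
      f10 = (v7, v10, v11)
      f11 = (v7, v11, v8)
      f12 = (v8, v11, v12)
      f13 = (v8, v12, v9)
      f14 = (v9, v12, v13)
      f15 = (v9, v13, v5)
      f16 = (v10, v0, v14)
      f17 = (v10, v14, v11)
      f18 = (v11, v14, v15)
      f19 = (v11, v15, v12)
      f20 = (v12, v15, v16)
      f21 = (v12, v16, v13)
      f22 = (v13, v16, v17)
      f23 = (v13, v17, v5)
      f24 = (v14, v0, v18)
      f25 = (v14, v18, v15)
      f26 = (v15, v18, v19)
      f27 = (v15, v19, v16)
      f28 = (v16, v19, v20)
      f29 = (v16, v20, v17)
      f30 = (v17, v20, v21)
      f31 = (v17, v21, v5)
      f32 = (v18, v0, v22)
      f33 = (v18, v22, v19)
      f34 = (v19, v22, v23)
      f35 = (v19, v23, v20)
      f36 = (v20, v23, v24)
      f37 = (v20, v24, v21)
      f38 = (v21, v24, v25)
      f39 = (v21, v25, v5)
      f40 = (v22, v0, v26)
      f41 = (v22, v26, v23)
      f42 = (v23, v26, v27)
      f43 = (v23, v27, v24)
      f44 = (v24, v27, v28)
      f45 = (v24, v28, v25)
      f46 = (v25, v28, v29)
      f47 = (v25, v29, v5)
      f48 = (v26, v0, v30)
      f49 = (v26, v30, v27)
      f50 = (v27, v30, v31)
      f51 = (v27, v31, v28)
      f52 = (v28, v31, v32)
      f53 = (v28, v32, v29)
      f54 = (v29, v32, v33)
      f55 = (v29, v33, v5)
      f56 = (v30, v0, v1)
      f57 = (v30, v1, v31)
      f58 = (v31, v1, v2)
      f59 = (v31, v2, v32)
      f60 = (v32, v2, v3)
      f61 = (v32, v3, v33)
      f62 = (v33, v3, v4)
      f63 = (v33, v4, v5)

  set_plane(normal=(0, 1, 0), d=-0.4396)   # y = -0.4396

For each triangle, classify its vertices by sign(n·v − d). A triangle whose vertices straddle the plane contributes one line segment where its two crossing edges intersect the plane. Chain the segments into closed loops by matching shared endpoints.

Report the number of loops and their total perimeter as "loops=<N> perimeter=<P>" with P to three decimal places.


Straddling triangles (20 of 64):
  (v18,v0,v22) [++-] → (-0.4396, -0.4396, -0.877974)–(-0.452751, -0.4396, -0.8737)  len=0.0138
  (v18,v22,v19) [+-+] → (-0.452751, -0.4396, -0.8737)–(-0.460879, -0.4396, -0.862513)  len=0.0138
  (v19,v22,v23) [+--] → (-0.460879, -0.4396, -0.862513)–(-0.845038, -0.4396, -0.3337)  len=0.6536
  (v19,v23,v20) [+-+] → (-0.845038, -0.4396, -0.3337)–(-0.845038, -0.4396, -0.0702502)  len=0.2634
  (v20,v23,v24) [+--] → (-0.845038, -0.4396, -0.0702502)–(-0.845038, -0.4396, 0.3337)  len=0.4040
  (v20,v24,v21) [+-+] → (-0.845038, -0.4396, 0.3337)–(-0.690181, -0.4396, 0.54686)  len=0.2635
  (v21,v24,v25) [+--] → (-0.690181, -0.4396, 0.54686)–(-0.452751, -0.4396, 0.8737)  len=0.4040
  (v21,v25,v5) [+-+] → (-0.452751, -0.4396, 0.8737)–(-0.4396, -0.4396, 0.877974)  len=0.0138
  (v22,v0,v26) [-+-] → (-0.4396, -0.4396, -0.877974)–(0, -0.4396, -0.937137)  len=0.4436
  (v25,v29,v5) [--+] → (0, -0.4396, 0.937137)–(-0.4396, -0.4396, 0.877974)  len=0.4436
  (v26,v0,v30) [-+-] → (0, -0.4396, -0.937137)–(0.4396, -0.4396, -0.877974)  len=0.4436
  (v29,v33,v5) [--+] → (0.4396, -0.4396, 0.877974)–(0, -0.4396, 0.937137)  len=0.4436
  (v30,v0,v1) [-++] → (0.4396, -0.4396, -0.877974)–(0.452751, -0.4396, -0.8737)  len=0.0138
  (v30,v1,v31) [-+-] → (0.452751, -0.4396, -0.8737)–(0.690181, -0.4396, -0.54686)  len=0.4040
  (v31,v1,v2) [-++] → (0.690181, -0.4396, -0.54686)–(0.845038, -0.4396, -0.3337)  len=0.2635
  (v31,v2,v32) [-+-] → (0.845038, -0.4396, -0.3337)–(0.845038, -0.4396, 0.0702502)  len=0.4040
  (v32,v2,v3) [-++] → (0.845038, -0.4396, 0.0702502)–(0.845038, -0.4396, 0.3337)  len=0.2634
  (v32,v3,v33) [-+-] → (0.845038, -0.4396, 0.3337)–(0.460879, -0.4396, 0.862513)  len=0.6536
  (v33,v3,v4) [-++] → (0.460879, -0.4396, 0.862513)–(0.452751, -0.4396, 0.8737)  len=0.0138
  (v33,v4,v5) [-++] → (0.452751, -0.4396, 0.8737)–(0.4396, -0.4396, 0.877974)  len=0.0138

Chained into 1 loop(s):
  loop 1: 20 segments, perimeter = 5.8342
Total perimeter = 5.834

loops=1 perimeter=5.834


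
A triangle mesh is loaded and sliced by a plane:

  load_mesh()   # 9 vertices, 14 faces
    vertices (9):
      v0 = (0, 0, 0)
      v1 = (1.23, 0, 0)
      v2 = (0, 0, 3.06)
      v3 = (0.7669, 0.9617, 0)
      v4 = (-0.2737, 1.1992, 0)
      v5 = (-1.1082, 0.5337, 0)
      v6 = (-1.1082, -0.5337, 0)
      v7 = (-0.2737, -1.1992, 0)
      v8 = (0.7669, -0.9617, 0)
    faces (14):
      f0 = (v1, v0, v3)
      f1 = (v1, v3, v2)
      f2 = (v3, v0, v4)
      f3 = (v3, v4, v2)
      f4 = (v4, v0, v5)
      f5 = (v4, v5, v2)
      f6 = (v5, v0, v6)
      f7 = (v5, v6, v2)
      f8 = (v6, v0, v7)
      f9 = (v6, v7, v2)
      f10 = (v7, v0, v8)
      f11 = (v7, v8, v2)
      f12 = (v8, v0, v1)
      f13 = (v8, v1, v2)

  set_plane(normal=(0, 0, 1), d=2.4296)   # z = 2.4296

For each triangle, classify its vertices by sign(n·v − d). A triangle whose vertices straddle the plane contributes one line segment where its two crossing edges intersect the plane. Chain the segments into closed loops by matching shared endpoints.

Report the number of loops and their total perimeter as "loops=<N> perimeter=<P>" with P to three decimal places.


Straddling triangles (7 of 14):
  (v1,v3,v2) [--+] → (0.157991, 0.198123, 2.4296)–(0.253396, 0, 2.4296)  len=0.2199
  (v3,v4,v2) [--+] → (-0.0563858, 0.247051, 2.4296)–(0.157991, 0.198123, 2.4296)  len=0.2199
  (v4,v5,v2) [--+] → (-0.228304, 0.109949, 2.4296)–(-0.0563858, 0.247051, 2.4296)  len=0.2199
  (v5,v6,v2) [--+] → (-0.228304, -0.109949, 2.4296)–(-0.228304, 0.109949, 2.4296)  len=0.2199
  (v6,v7,v2) [--+] → (-0.0563858, -0.247051, 2.4296)–(-0.228304, -0.109949, 2.4296)  len=0.2199
  (v7,v8,v2) [--+] → (0.157991, -0.198123, 2.4296)–(-0.0563858, -0.247051, 2.4296)  len=0.2199
  (v8,v1,v2) [--+] → (0.253396, 0, 2.4296)–(0.157991, -0.198123, 2.4296)  len=0.2199

Chained into 1 loop(s):
  loop 1: 7 segments, perimeter = 1.5393
Total perimeter = 1.539

loops=1 perimeter=1.539


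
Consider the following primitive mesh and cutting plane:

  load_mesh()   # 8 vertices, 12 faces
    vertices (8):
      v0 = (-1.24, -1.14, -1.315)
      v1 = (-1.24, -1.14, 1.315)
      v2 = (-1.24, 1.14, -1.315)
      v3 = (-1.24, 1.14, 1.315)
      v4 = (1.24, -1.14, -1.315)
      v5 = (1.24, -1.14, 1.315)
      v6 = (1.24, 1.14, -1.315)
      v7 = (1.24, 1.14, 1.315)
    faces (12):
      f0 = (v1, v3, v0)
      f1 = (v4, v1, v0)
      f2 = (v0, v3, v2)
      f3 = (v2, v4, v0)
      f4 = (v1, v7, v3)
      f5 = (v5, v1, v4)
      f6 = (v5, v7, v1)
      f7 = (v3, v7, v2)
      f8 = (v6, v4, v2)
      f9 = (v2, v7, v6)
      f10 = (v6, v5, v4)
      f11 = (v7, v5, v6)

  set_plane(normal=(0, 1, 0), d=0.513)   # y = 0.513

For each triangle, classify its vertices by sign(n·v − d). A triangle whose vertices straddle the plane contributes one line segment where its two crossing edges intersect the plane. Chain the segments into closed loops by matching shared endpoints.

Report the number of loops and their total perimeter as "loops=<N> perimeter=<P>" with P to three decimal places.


Straddling triangles (8 of 12):
  (v1,v3,v0) [-+-] → (-1.24, 0.513, 1.315)–(-1.24, 0.513, 0.59175)  len=0.7232
  (v0,v3,v2) [-++] → (-1.24, 0.513, 0.59175)–(-1.24, 0.513, -1.315)  len=1.9068
  (v2,v4,v0) [+--] → (-0.558, 0.513, -1.315)–(-1.24, 0.513, -1.315)  len=0.6820
  (v1,v7,v3) [-++] → (0.558, 0.513, 1.315)–(-1.24, 0.513, 1.315)  len=1.7980
  (v5,v7,v1) [-+-] → (1.24, 0.513, 1.315)–(0.558, 0.513, 1.315)  len=0.6820
  (v6,v4,v2) [+-+] → (1.24, 0.513, -1.315)–(-0.558, 0.513, -1.315)  len=1.7980
  (v6,v5,v4) [+--] → (1.24, 0.513, -0.59175)–(1.24, 0.513, -1.315)  len=0.7232
  (v7,v5,v6) [+-+] → (1.24, 0.513, 1.315)–(1.24, 0.513, -0.59175)  len=1.9068

Chained into 1 loop(s):
  loop 1: 8 segments, perimeter = 10.2200
Total perimeter = 10.220

loops=1 perimeter=10.220


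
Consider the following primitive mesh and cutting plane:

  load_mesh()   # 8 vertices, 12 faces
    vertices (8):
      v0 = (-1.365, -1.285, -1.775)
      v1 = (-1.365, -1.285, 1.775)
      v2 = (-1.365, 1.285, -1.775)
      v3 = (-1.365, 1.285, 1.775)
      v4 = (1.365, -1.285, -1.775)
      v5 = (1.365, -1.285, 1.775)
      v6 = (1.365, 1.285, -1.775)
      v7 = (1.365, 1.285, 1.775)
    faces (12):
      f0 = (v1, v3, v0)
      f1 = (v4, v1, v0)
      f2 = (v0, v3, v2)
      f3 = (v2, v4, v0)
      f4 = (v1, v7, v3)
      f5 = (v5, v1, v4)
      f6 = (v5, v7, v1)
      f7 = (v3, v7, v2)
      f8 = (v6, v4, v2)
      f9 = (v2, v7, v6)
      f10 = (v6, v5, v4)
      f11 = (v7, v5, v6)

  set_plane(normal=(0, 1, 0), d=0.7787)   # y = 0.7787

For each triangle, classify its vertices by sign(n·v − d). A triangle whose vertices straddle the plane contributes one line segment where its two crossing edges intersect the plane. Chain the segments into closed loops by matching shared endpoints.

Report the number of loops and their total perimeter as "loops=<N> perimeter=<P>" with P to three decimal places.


loops=1 perimeter=12.560

Straddling triangles (8 of 12):
  (v1,v3,v0) [-+-] → (-1.365, 0.7787, 1.775)–(-1.365, 0.7787, 1.07564)  len=0.6994
  (v0,v3,v2) [-++] → (-1.365, 0.7787, 1.07564)–(-1.365, 0.7787, -1.775)  len=2.8506
  (v2,v4,v0) [+--] → (-0.827179, 0.7787, -1.775)–(-1.365, 0.7787, -1.775)  len=0.5378
  (v1,v7,v3) [-++] → (0.827179, 0.7787, 1.775)–(-1.365, 0.7787, 1.775)  len=2.1922
  (v5,v7,v1) [-+-] → (1.365, 0.7787, 1.775)–(0.827179, 0.7787, 1.775)  len=0.5378
  (v6,v4,v2) [+-+] → (1.365, 0.7787, -1.775)–(-0.827179, 0.7787, -1.775)  len=2.1922
  (v6,v5,v4) [+--] → (1.365, 0.7787, -1.07564)–(1.365, 0.7787, -1.775)  len=0.6994
  (v7,v5,v6) [+-+] → (1.365, 0.7787, 1.775)–(1.365, 0.7787, -1.07564)  len=2.8506

Chained into 1 loop(s):
  loop 1: 8 segments, perimeter = 12.5600
Total perimeter = 12.560


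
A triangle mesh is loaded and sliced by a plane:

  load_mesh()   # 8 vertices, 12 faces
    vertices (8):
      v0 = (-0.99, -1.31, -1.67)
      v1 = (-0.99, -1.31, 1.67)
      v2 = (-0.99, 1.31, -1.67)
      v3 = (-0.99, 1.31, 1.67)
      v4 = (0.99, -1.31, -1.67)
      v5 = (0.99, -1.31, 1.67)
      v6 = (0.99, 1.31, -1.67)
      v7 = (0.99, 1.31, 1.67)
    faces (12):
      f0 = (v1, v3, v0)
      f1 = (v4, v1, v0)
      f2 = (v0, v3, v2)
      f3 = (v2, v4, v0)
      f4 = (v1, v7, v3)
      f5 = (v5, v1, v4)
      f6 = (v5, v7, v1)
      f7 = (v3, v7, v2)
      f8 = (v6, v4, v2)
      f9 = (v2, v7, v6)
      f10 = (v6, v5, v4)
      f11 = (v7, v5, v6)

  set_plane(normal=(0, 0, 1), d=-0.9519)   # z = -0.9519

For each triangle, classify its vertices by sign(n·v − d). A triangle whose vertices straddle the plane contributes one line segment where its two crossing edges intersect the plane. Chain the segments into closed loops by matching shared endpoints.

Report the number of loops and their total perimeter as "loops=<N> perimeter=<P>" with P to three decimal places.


loops=1 perimeter=9.200

Straddling triangles (8 of 12):
  (v1,v3,v0) [++-] → (-0.99, -0.7467, -0.9519)–(-0.99, -1.31, -0.9519)  len=0.5633
  (v4,v1,v0) [-+-] → (0.5643, -1.31, -0.9519)–(-0.99, -1.31, -0.9519)  len=1.5543
  (v0,v3,v2) [-+-] → (-0.99, -0.7467, -0.9519)–(-0.99, 1.31, -0.9519)  len=2.0567
  (v5,v1,v4) [++-] → (0.5643, -1.31, -0.9519)–(0.99, -1.31, -0.9519)  len=0.4257
  (v3,v7,v2) [++-] → (-0.5643, 1.31, -0.9519)–(-0.99, 1.31, -0.9519)  len=0.4257
  (v2,v7,v6) [-+-] → (-0.5643, 1.31, -0.9519)–(0.99, 1.31, -0.9519)  len=1.5543
  (v6,v5,v4) [-+-] → (0.99, 0.7467, -0.9519)–(0.99, -1.31, -0.9519)  len=2.0567
  (v7,v5,v6) [++-] → (0.99, 0.7467, -0.9519)–(0.99, 1.31, -0.9519)  len=0.5633

Chained into 1 loop(s):
  loop 1: 8 segments, perimeter = 9.2000
Total perimeter = 9.200


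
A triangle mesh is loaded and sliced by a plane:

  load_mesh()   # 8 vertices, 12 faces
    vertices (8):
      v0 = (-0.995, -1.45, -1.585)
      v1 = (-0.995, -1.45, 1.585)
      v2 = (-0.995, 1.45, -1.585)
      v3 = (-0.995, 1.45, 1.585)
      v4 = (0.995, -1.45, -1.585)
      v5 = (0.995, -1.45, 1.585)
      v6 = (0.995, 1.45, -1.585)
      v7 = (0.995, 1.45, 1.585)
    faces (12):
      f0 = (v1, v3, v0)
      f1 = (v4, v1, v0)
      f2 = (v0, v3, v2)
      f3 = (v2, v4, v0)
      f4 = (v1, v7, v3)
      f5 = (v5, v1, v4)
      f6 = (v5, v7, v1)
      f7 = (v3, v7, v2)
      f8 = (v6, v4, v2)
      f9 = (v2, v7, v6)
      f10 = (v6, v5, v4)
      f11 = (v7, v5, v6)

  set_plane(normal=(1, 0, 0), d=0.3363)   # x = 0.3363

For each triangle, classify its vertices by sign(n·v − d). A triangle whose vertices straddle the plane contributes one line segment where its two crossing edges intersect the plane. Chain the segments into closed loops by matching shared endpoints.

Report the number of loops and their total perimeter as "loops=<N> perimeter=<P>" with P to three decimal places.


loops=1 perimeter=12.140

Straddling triangles (8 of 12):
  (v4,v1,v0) [+--] → (0.3363, -1.45, -0.535714)–(0.3363, -1.45, -1.585)  len=1.0493
  (v2,v4,v0) [-+-] → (0.3363, -0.490085, -1.585)–(0.3363, -1.45, -1.585)  len=0.9599
  (v1,v7,v3) [-+-] → (0.3363, 0.490085, 1.585)–(0.3363, 1.45, 1.585)  len=0.9599
  (v5,v1,v4) [+-+] → (0.3363, -1.45, 1.585)–(0.3363, -1.45, -0.535714)  len=2.1207
  (v5,v7,v1) [++-] → (0.3363, 0.490085, 1.585)–(0.3363, -1.45, 1.585)  len=1.9401
  (v3,v7,v2) [-+-] → (0.3363, 1.45, 1.585)–(0.3363, 1.45, 0.535714)  len=1.0493
  (v6,v4,v2) [++-] → (0.3363, -0.490085, -1.585)–(0.3363, 1.45, -1.585)  len=1.9401
  (v2,v7,v6) [-++] → (0.3363, 1.45, 0.535714)–(0.3363, 1.45, -1.585)  len=2.1207

Chained into 1 loop(s):
  loop 1: 8 segments, perimeter = 12.1400
Total perimeter = 12.140


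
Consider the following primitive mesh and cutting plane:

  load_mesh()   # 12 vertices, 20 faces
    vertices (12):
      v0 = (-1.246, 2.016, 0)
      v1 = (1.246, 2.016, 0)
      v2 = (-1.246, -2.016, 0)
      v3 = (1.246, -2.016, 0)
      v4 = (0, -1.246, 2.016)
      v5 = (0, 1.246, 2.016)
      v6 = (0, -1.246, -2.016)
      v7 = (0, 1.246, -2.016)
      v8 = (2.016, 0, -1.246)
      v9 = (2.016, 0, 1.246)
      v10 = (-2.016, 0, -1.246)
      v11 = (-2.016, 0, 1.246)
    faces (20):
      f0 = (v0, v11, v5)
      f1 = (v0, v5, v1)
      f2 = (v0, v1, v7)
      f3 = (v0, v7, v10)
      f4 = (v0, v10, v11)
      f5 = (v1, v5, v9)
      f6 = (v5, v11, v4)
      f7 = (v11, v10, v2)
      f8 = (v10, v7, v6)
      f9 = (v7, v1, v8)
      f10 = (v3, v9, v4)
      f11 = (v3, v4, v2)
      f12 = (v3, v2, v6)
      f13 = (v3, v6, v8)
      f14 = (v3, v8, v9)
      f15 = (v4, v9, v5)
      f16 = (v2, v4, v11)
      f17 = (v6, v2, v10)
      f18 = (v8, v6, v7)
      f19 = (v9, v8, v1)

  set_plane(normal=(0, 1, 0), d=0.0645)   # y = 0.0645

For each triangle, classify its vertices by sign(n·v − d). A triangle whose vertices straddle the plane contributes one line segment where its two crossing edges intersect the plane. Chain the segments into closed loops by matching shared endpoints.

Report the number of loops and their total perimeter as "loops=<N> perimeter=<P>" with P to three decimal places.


loops=1 perimeter=13.461

Straddling triangles (10 of 20):
  (v0,v11,v5) [+-+] → (-1.99136, 0.0645, 1.20614)–(-1.91164, 0.0645, 1.28586)  len=0.1127
  (v0,v7,v10) [++-] → (-1.91164, 0.0645, -1.28586)–(-1.99136, 0.0645, -1.20614)  len=0.1127
  (v0,v10,v11) [+--] → (-1.99136, 0.0645, -1.20614)–(-1.99136, 0.0645, 1.20614)  len=2.4123
  (v1,v5,v9) [++-] → (1.91164, 0.0645, 1.28586)–(1.99136, 0.0645, 1.20614)  len=0.1127
  (v5,v11,v4) [+--] → (-1.91164, 0.0645, 1.28586)–(0, 0.0645, 2.016)  len=2.0463
  (v10,v7,v6) [-+-] → (-1.91164, 0.0645, -1.28586)–(0, 0.0645, -2.016)  len=2.0463
  (v7,v1,v8) [++-] → (1.99136, 0.0645, -1.20614)–(1.91164, 0.0645, -1.28586)  len=0.1127
  (v4,v9,v5) [--+] → (1.91164, 0.0645, 1.28586)–(0, 0.0645, 2.016)  len=2.0463
  (v8,v6,v7) [--+] → (0, 0.0645, -2.016)–(1.91164, 0.0645, -1.28586)  len=2.0463
  (v9,v8,v1) [--+] → (1.99136, 0.0645, -1.20614)–(1.99136, 0.0645, 1.20614)  len=2.4123

Chained into 1 loop(s):
  loop 1: 10 segments, perimeter = 13.4609
Total perimeter = 13.461


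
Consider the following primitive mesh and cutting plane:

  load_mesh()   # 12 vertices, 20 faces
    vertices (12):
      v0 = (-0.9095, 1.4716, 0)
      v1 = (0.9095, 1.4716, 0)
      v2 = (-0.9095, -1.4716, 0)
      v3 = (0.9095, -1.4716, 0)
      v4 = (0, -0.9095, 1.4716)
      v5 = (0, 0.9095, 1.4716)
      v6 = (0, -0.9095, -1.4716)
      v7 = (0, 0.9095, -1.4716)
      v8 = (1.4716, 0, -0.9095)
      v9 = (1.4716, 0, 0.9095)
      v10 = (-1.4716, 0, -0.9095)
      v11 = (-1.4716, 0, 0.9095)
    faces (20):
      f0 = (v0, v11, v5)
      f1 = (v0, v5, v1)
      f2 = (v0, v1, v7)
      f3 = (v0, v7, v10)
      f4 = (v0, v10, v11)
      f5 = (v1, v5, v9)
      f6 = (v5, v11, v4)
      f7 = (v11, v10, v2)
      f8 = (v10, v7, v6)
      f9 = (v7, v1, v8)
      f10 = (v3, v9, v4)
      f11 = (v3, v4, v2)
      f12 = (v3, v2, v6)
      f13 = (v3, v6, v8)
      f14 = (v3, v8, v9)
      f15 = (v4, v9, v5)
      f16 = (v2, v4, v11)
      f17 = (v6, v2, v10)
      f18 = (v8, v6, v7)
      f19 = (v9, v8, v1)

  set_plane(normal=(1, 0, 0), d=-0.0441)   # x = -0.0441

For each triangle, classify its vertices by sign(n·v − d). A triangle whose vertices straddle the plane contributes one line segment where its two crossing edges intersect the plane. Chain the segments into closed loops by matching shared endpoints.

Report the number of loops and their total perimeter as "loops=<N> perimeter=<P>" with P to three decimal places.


loops=1 perimeter=9.833

Straddling triangles (10 of 20):
  (v0,v11,v5) [--+] → (-0.0441, 0.882245, 1.45476)–(-0.0441, 0.936755, 1.40024)  len=0.0771
  (v0,v5,v1) [-++] → (-0.0441, 0.936755, 1.40024)–(-0.0441, 1.4716, 0)  len=1.4989
  (v0,v1,v7) [-++] → (-0.0441, 1.4716, 0)–(-0.0441, 0.936755, -1.40024)  len=1.4989
  (v0,v7,v10) [-+-] → (-0.0441, 0.936755, -1.40024)–(-0.0441, 0.882245, -1.45476)  len=0.0771
  (v5,v11,v4) [+-+] → (-0.0441, 0.882245, 1.45476)–(-0.0441, -0.882245, 1.45476)  len=1.7645
  (v10,v7,v6) [-++] → (-0.0441, 0.882245, -1.45476)–(-0.0441, -0.882245, -1.45476)  len=1.7645
  (v3,v4,v2) [++-] → (-0.0441, -0.936755, 1.40024)–(-0.0441, -1.4716, 0)  len=1.4989
  (v3,v2,v6) [+-+] → (-0.0441, -1.4716, 0)–(-0.0441, -0.936755, -1.40024)  len=1.4989
  (v2,v4,v11) [-+-] → (-0.0441, -0.936755, 1.40024)–(-0.0441, -0.882245, 1.45476)  len=0.0771
  (v6,v2,v10) [+--] → (-0.0441, -0.936755, -1.40024)–(-0.0441, -0.882245, -1.45476)  len=0.0771

Chained into 1 loop(s):
  loop 1: 10 segments, perimeter = 9.8330
Total perimeter = 9.833


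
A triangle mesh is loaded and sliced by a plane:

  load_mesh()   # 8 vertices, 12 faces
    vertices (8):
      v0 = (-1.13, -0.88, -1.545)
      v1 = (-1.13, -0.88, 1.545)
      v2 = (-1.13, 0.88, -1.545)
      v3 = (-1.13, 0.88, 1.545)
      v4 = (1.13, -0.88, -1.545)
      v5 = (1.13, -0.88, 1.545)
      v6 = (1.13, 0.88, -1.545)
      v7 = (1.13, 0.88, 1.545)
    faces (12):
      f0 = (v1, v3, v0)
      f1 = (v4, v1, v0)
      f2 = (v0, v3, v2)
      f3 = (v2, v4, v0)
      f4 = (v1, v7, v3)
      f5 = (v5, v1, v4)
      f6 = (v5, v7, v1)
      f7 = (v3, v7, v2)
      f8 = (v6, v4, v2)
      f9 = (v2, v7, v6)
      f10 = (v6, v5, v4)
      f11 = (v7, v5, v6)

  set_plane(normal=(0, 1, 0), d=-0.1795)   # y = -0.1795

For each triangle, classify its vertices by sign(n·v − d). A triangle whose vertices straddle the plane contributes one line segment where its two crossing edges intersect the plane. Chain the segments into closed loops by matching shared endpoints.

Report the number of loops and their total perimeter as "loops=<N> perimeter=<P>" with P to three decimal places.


Straddling triangles (8 of 12):
  (v1,v3,v0) [-+-] → (-1.13, -0.1795, 1.545)–(-1.13, -0.1795, -0.315145)  len=1.8601
  (v0,v3,v2) [-++] → (-1.13, -0.1795, -0.315145)–(-1.13, -0.1795, -1.545)  len=1.2299
  (v2,v4,v0) [+--] → (0.230494, -0.1795, -1.545)–(-1.13, -0.1795, -1.545)  len=1.3605
  (v1,v7,v3) [-++] → (-0.230494, -0.1795, 1.545)–(-1.13, -0.1795, 1.545)  len=0.8995
  (v5,v7,v1) [-+-] → (1.13, -0.1795, 1.545)–(-0.230494, -0.1795, 1.545)  len=1.3605
  (v6,v4,v2) [+-+] → (1.13, -0.1795, -1.545)–(0.230494, -0.1795, -1.545)  len=0.8995
  (v6,v5,v4) [+--] → (1.13, -0.1795, 0.315145)–(1.13, -0.1795, -1.545)  len=1.8601
  (v7,v5,v6) [+-+] → (1.13, -0.1795, 1.545)–(1.13, -0.1795, 0.315145)  len=1.2299

Chained into 1 loop(s):
  loop 1: 8 segments, perimeter = 10.7000
Total perimeter = 10.700

loops=1 perimeter=10.700
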